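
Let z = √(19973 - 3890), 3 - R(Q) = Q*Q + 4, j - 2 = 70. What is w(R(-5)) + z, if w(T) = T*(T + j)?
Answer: -1196 + 3*√1787 ≈ -1069.2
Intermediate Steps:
j = 72 (j = 2 + 70 = 72)
R(Q) = -1 - Q² (R(Q) = 3 - (Q*Q + 4) = 3 - (Q² + 4) = 3 - (4 + Q²) = 3 + (-4 - Q²) = -1 - Q²)
w(T) = T*(72 + T) (w(T) = T*(T + 72) = T*(72 + T))
z = 3*√1787 (z = √16083 = 3*√1787 ≈ 126.82)
w(R(-5)) + z = (-1 - 1*(-5)²)*(72 + (-1 - 1*(-5)²)) + 3*√1787 = (-1 - 1*25)*(72 + (-1 - 1*25)) + 3*√1787 = (-1 - 25)*(72 + (-1 - 25)) + 3*√1787 = -26*(72 - 26) + 3*√1787 = -26*46 + 3*√1787 = -1196 + 3*√1787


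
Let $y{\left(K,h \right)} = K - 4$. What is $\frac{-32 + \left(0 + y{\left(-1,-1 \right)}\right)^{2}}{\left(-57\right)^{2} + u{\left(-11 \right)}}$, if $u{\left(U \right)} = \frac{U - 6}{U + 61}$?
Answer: $- \frac{350}{162433} \approx -0.0021547$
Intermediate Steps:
$y{\left(K,h \right)} = -4 + K$
$u{\left(U \right)} = \frac{-6 + U}{61 + U}$
$\frac{-32 + \left(0 + y{\left(-1,-1 \right)}\right)^{2}}{\left(-57\right)^{2} + u{\left(-11 \right)}} = \frac{-32 + \left(0 - 5\right)^{2}}{\left(-57\right)^{2} + \frac{-6 - 11}{61 - 11}} = \frac{-32 + \left(0 - 5\right)^{2}}{3249 + \frac{1}{50} \left(-17\right)} = \frac{-32 + \left(-5\right)^{2}}{3249 + \frac{1}{50} \left(-17\right)} = \frac{-32 + 25}{3249 - \frac{17}{50}} = - \frac{7}{\frac{162433}{50}} = \left(-7\right) \frac{50}{162433} = - \frac{350}{162433}$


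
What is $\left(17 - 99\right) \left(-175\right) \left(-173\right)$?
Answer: $-2482550$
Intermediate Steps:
$\left(17 - 99\right) \left(-175\right) \left(-173\right) = \left(-82\right) \left(-175\right) \left(-173\right) = 14350 \left(-173\right) = -2482550$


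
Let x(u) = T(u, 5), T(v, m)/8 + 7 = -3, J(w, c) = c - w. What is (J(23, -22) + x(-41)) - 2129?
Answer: -2254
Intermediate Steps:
T(v, m) = -80 (T(v, m) = -56 + 8*(-3) = -56 - 24 = -80)
x(u) = -80
(J(23, -22) + x(-41)) - 2129 = ((-22 - 1*23) - 80) - 2129 = ((-22 - 23) - 80) - 2129 = (-45 - 80) - 2129 = -125 - 2129 = -2254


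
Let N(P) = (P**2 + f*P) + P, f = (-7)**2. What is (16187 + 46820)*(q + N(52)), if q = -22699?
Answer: -1096006765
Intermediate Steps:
f = 49
N(P) = P**2 + 50*P (N(P) = (P**2 + 49*P) + P = P**2 + 50*P)
(16187 + 46820)*(q + N(52)) = (16187 + 46820)*(-22699 + 52*(50 + 52)) = 63007*(-22699 + 52*102) = 63007*(-22699 + 5304) = 63007*(-17395) = -1096006765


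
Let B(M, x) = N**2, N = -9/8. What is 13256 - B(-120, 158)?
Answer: 848303/64 ≈ 13255.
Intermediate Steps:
N = -9/8 (N = -9*1/8 = -9/8 ≈ -1.1250)
B(M, x) = 81/64 (B(M, x) = (-9/8)**2 = 81/64)
13256 - B(-120, 158) = 13256 - 1*81/64 = 13256 - 81/64 = 848303/64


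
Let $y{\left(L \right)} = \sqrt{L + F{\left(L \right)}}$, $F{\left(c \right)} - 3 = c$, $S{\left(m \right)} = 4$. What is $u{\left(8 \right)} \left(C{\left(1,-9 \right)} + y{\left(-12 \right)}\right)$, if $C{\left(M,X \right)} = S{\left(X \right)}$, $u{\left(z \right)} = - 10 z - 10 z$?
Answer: $-640 - 160 i \sqrt{21} \approx -640.0 - 733.21 i$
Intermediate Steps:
$F{\left(c \right)} = 3 + c$
$u{\left(z \right)} = - 20 z$
$y{\left(L \right)} = \sqrt{3 + 2 L}$ ($y{\left(L \right)} = \sqrt{L + \left(3 + L\right)} = \sqrt{3 + 2 L}$)
$C{\left(M,X \right)} = 4$
$u{\left(8 \right)} \left(C{\left(1,-9 \right)} + y{\left(-12 \right)}\right) = \left(-20\right) 8 \left(4 + \sqrt{3 + 2 \left(-12\right)}\right) = - 160 \left(4 + \sqrt{3 - 24}\right) = - 160 \left(4 + \sqrt{-21}\right) = - 160 \left(4 + i \sqrt{21}\right) = -640 - 160 i \sqrt{21}$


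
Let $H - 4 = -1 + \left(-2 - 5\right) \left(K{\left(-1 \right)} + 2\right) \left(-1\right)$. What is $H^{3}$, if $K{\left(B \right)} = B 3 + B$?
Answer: $-1331$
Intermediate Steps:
$K{\left(B \right)} = 4 B$ ($K{\left(B \right)} = 3 B + B = 4 B$)
$H = -11$ ($H = 4 + \left(-1 + \left(-2 - 5\right) \left(4 \left(-1\right) + 2\right) \left(-1\right)\right) = 4 + \left(-1 + - 7 \left(-4 + 2\right) \left(-1\right)\right) = 4 + \left(-1 + \left(-7\right) \left(-2\right) \left(-1\right)\right) = 4 + \left(-1 + 14 \left(-1\right)\right) = 4 - 15 = -11$)
$H^{3} = \left(-11\right)^{3} = -1331$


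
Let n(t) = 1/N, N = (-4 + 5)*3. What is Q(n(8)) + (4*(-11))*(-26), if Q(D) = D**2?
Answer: 10297/9 ≈ 1144.1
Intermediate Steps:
N = 3 (N = 1*3 = 3)
n(t) = 1/3
Q(n(8)) + (4*(-11))*(-26) = (1/3)**2 + (4*(-11))*(-26) = 1/9 - 44*(-26) = 1/9 + 1144 = 10297/9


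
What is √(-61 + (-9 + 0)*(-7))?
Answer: √2 ≈ 1.4142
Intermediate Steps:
√(-61 + (-9 + 0)*(-7)) = √(-61 - 9*(-7)) = √(-61 + 63) = √2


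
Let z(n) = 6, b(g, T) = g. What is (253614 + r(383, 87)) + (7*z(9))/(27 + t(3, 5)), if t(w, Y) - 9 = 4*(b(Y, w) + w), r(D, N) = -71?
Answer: 8620483/34 ≈ 2.5354e+5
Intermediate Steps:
t(w, Y) = 9 + 4*Y + 4*w (t(w, Y) = 9 + 4*(Y + w) = 9 + (4*Y + 4*w) = 9 + 4*Y + 4*w)
(253614 + r(383, 87)) + (7*z(9))/(27 + t(3, 5)) = (253614 - 71) + (7*6)/(27 + (9 + 4*5 + 4*3)) = 253543 + 42/(27 + (9 + 20 + 12)) = 253543 + 42/(27 + 41) = 253543 + 42/68 = 253543 + 42*(1/68) = 253543 + 21/34 = 8620483/34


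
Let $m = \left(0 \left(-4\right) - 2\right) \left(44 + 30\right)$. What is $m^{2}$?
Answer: $21904$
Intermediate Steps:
$m = -148$ ($m = \left(0 - 2\right) 74 = \left(-2\right) 74 = -148$)
$m^{2} = \left(-148\right)^{2} = 21904$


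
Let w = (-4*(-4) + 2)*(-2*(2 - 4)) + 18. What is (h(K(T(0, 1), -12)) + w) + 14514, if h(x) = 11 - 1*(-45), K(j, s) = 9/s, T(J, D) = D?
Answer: 14660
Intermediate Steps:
h(x) = 56 (h(x) = 11 + 45 = 56)
w = 90 (w = (16 + 2)*(-2*(-2)) + 18 = 18*4 + 18 = 72 + 18 = 90)
(h(K(T(0, 1), -12)) + w) + 14514 = (56 + 90) + 14514 = 146 + 14514 = 14660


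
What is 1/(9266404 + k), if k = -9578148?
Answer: -1/311744 ≈ -3.2078e-6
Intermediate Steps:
1/(9266404 + k) = 1/(9266404 - 9578148) = 1/(-311744) = -1/311744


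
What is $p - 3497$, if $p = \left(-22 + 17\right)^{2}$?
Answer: $-3472$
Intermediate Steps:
$p = 25$ ($p = \left(-5\right)^{2} = 25$)
$p - 3497 = 25 - 3497 = -3472$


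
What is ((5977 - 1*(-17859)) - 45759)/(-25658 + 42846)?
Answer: -21923/17188 ≈ -1.2755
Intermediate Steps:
((5977 - 1*(-17859)) - 45759)/(-25658 + 42846) = ((5977 + 17859) - 45759)/17188 = (23836 - 45759)*(1/17188) = -21923*1/17188 = -21923/17188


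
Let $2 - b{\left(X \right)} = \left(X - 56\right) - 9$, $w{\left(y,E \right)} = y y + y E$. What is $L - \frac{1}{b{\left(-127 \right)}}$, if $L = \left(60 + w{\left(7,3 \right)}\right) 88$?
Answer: $\frac{2219359}{194} \approx 11440.0$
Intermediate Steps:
$w{\left(y,E \right)} = y^{2} + E y$
$L = 11440$ ($L = \left(60 + 7 \left(3 + 7\right)\right) 88 = \left(60 + 7 \cdot 10\right) 88 = \left(60 + 70\right) 88 = 130 \cdot 88 = 11440$)
$b{\left(X \right)} = 67 - X$ ($b{\left(X \right)} = 2 - \left(\left(X - 56\right) - 9\right) = 2 - \left(\left(-56 + X\right) - 9\right) = 2 - \left(-65 + X\right) = 67 - X$)
$L - \frac{1}{b{\left(-127 \right)}} = 11440 - \frac{1}{67 - -127} = 11440 - \frac{1}{67 + 127} = 11440 - \frac{1}{194} = \frac{2219359}{194}$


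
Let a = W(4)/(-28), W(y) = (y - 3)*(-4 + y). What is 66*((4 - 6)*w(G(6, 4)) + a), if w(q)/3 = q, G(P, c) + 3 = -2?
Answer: 1980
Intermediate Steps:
W(y) = (-4 + y)*(-3 + y) (W(y) = (-3 + y)*(-4 + y) = (-4 + y)*(-3 + y))
G(P, c) = -5 (G(P, c) = -3 - 2 = -5)
w(q) = 3*q
a = 0 (a = (12 + 4² - 7*4)/(-28) = (12 + 16 - 28)*(-1/28) = 0*(-1/28) = 0)
66*((4 - 6)*w(G(6, 4)) + a) = 66*((4 - 6)*(3*(-5)) + 0) = 66*(-2*(-15) + 0) = 66*(30 + 0) = 66*30 = 1980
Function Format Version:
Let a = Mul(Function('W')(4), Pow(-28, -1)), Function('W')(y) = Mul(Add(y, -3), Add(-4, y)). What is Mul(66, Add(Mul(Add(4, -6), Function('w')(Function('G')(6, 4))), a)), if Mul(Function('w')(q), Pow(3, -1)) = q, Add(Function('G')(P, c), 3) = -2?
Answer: 1980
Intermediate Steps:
Function('W')(y) = Mul(Add(-4, y), Add(-3, y)) (Function('W')(y) = Mul(Add(-3, y), Add(-4, y)) = Mul(Add(-4, y), Add(-3, y)))
Function('G')(P, c) = -5 (Function('G')(P, c) = Add(-3, -2) = -5)
Function('w')(q) = Mul(3, q)
a = 0 (a = Mul(Add(12, Pow(4, 2), Mul(-7, 4)), Pow(-28, -1)) = Mul(Add(12, 16, -28), Rational(-1, 28)) = Mul(0, Rational(-1, 28)) = 0)
Mul(66, Add(Mul(Add(4, -6), Function('w')(Function('G')(6, 4))), a)) = Mul(66, Add(Mul(Add(4, -6), Mul(3, -5)), 0)) = Mul(66, Add(Mul(-2, -15), 0)) = Mul(66, Add(30, 0)) = Mul(66, 30) = 1980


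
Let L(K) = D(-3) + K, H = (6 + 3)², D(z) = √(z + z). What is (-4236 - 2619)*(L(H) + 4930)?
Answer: -34350405 - 6855*I*√6 ≈ -3.435e+7 - 16791.0*I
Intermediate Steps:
D(z) = √2*√z (D(z) = √(2*z) = √2*√z)
H = 81 (H = 9² = 81)
L(K) = K + I*√6 (L(K) = √2*√(-3) + K = √2*(I*√3) + K = I*√6 + K = K + I*√6)
(-4236 - 2619)*(L(H) + 4930) = (-4236 - 2619)*((81 + I*√6) + 4930) = -6855*(5011 + I*√6) = -34350405 - 6855*I*√6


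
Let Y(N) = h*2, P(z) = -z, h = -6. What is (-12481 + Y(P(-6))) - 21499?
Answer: -33992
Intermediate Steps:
Y(N) = -12 (Y(N) = -6*2 = -12)
(-12481 + Y(P(-6))) - 21499 = (-12481 - 12) - 21499 = -12493 - 21499 = -33992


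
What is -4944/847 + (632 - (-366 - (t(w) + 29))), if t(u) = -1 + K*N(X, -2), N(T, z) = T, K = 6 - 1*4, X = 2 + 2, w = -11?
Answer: 870854/847 ≈ 1028.2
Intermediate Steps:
X = 4
K = 2 (K = 6 - 4 = 2)
t(u) = 7 (t(u) = -1 + 2*4 = -1 + 8 = 7)
-4944/847 + (632 - (-366 - (t(w) + 29))) = -4944/847 + (632 - (-366 - (7 + 29))) = -4944*1/847 + (632 - (-366 - 1*36)) = -4944/847 + (632 - (-366 - 36)) = -4944/847 + (632 - 1*(-402)) = -4944/847 + (632 + 402) = -4944/847 + 1034 = 870854/847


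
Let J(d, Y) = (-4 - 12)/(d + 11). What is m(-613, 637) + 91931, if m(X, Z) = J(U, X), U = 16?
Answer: 2482121/27 ≈ 91930.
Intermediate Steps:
J(d, Y) = -16/(11 + d)
m(X, Z) = -16/27 (m(X, Z) = -16/(11 + 16) = -16/27)
m(-613, 637) + 91931 = -16/27 + 91931 = 2482121/27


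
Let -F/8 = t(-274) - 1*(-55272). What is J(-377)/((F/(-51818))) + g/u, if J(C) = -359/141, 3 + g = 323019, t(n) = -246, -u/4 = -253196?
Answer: 37778363195/1964463196536 ≈ 0.019231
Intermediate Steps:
u = 1012784 (u = -4*(-253196) = 1012784)
g = 323016 (g = -3 + 323019 = 323016)
F = -440208 (F = -8*(-246 - 1*(-55272)) = -8*(-246 + 55272) = -8*55026 = -440208)
J(C) = -359/141 (J(C) = -359*1/141 = -359/141)
J(-377)/((F/(-51818))) + g/u = -359/(141*((-440208/(-51818)))) + 323016/1012784 = -359/(141*((-440208*(-1/51818)))) + 323016*(1/1012784) = -359/(141*220104/25909) + 40377/126598 = -359/141*25909/220104 + 40377/126598 = -9301331/31034664 + 40377/126598 = 37778363195/1964463196536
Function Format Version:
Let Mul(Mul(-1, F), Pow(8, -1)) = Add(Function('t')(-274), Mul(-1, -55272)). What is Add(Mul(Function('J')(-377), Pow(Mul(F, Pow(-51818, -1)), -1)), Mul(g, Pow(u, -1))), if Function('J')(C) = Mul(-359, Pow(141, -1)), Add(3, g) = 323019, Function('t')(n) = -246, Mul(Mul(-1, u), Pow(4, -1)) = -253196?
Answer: Rational(37778363195, 1964463196536) ≈ 0.019231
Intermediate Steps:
u = 1012784 (u = Mul(-4, -253196) = 1012784)
g = 323016 (g = Add(-3, 323019) = 323016)
F = -440208 (F = Mul(-8, Add(-246, Mul(-1, -55272))) = Mul(-8, Add(-246, 55272)) = Mul(-8, 55026) = -440208)
Function('J')(C) = Rational(-359, 141) (Function('J')(C) = Mul(-359, Rational(1, 141)) = Rational(-359, 141))
Add(Mul(Function('J')(-377), Pow(Mul(F, Pow(-51818, -1)), -1)), Mul(g, Pow(u, -1))) = Add(Mul(Rational(-359, 141), Pow(Mul(-440208, Pow(-51818, -1)), -1)), Mul(323016, Pow(1012784, -1))) = Add(Mul(Rational(-359, 141), Pow(Mul(-440208, Rational(-1, 51818)), -1)), Mul(323016, Rational(1, 1012784))) = Add(Mul(Rational(-359, 141), Pow(Rational(220104, 25909), -1)), Rational(40377, 126598)) = Add(Mul(Rational(-359, 141), Rational(25909, 220104)), Rational(40377, 126598)) = Add(Rational(-9301331, 31034664), Rational(40377, 126598)) = Rational(37778363195, 1964463196536)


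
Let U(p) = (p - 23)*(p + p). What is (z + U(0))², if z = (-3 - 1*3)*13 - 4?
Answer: 6724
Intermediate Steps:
z = -82 (z = (-3 - 3)*13 - 4 = -6*13 - 4 = -78 - 4 = -82)
U(p) = 2*p*(-23 + p) (U(p) = (-23 + p)*(2*p) = 2*p*(-23 + p))
(z + U(0))² = (-82 + 2*0*(-23 + 0))² = (-82 + 2*0*(-23))² = (-82 + 0)² = (-82)² = 6724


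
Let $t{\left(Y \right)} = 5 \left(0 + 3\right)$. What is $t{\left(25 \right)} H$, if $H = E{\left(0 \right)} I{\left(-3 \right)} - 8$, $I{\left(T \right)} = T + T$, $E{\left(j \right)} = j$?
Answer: $-120$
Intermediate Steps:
$I{\left(T \right)} = 2 T$
$H = -8$ ($H = 0 \cdot 2 \left(-3\right) - 8 = 0 \left(-6\right) - 8 = 0 - 8 = -8$)
$t{\left(Y \right)} = 15$ ($t{\left(Y \right)} = 5 \cdot 3 = 15$)
$t{\left(25 \right)} H = 15 \left(-8\right) = -120$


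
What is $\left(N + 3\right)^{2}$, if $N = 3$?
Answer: $36$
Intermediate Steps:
$\left(N + 3\right)^{2} = \left(3 + 3\right)^{2} = 6^{2} = 36$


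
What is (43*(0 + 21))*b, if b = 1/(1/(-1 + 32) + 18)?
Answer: 651/13 ≈ 50.077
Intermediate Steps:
b = 31/559 (b = 1/(1/31 + 18) = 1/(559/31) = 31/559 ≈ 0.055456)
(43*(0 + 21))*b = (43*(0 + 21))*(31/559) = (43*21)*(31/559) = 903*(31/559) = 651/13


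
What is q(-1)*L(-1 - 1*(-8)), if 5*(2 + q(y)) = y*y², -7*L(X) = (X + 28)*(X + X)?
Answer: 154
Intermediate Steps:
L(X) = -2*X*(28 + X)/7 (L(X) = -(X + 28)*(X + X)/7 = -(28 + X)*2*X/7 = -2*X*(28 + X)/7)
q(y) = -2 + y³/5 (q(y) = -2 + (y*y²)/5 = -2 + y³/5)
q(-1)*L(-1 - 1*(-8)) = (-2 + (⅕)*(-1)³)*(-2*(-1 - 1*(-8))*(28 + (-1 - 1*(-8)))/7) = (-2 + (⅕)*(-1))*(-2*(-1 + 8)*(28 + (-1 + 8))/7) = (-2 - ⅕)*(-2/7*7*(28 + 7)) = -(-22)*7*35/35 = -11/5*(-70) = 154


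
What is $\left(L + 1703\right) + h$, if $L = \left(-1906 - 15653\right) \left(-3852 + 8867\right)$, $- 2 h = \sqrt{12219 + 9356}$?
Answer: $-88056682 - \frac{5 \sqrt{863}}{2} \approx -8.8057 \cdot 10^{7}$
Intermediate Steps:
$h = - \frac{5 \sqrt{863}}{2}$ ($h = - \frac{\sqrt{12219 + 9356}}{2} = - \frac{\sqrt{21575}}{2} = - \frac{5 \sqrt{863}}{2} \approx -73.442$)
$L = -88058385$ ($L = \left(-17559\right) 5015 = -88058385$)
$\left(L + 1703\right) + h = \left(-88058385 + 1703\right) - \frac{5 \sqrt{863}}{2} = -88056682 - \frac{5 \sqrt{863}}{2}$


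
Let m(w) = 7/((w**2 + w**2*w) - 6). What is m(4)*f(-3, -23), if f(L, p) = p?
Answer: -161/74 ≈ -2.1757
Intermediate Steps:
m(w) = 7/(-6 + w**2 + w**3) (m(w) = 7/((w**2 + w**3) - 6) = 7/(-6 + w**2 + w**3))
m(4)*f(-3, -23) = (7/(-6 + 4**2 + 4**3))*(-23) = (7/(-6 + 16 + 64))*(-23) = (7/74)*(-23) = -161/74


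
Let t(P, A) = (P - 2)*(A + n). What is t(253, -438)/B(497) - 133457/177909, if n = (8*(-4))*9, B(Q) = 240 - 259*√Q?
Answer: 3339044805911/5921106315213 + 47196534*√497/33281657 ≈ 32.178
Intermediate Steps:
n = -288 (n = -32*9 = -288)
t(P, A) = (-288 + A)*(-2 + P) (t(P, A) = (P - 2)*(A - 288) = (-2 + P)*(-288 + A) = (-288 + A)*(-2 + P))
t(253, -438)/B(497) - 133457/177909 = (576 - 288*253 - 2*(-438) - 438*253)/(240 - 259*√497) - 133457/177909 = (576 - 72864 + 876 - 110814)/(240 - 259*√497) - 133457*1/177909 = -182226/(240 - 259*√497) - 133457/177909 = -133457/177909 - 182226/(240 - 259*√497)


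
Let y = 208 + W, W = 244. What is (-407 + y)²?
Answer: 2025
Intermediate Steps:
y = 452 (y = 208 + 244 = 452)
(-407 + y)² = (-407 + 452)² = 45² = 2025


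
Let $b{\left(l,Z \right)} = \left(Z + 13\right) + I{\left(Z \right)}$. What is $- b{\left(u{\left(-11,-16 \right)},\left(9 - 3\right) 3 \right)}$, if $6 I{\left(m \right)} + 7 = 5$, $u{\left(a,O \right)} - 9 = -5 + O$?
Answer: $- \frac{92}{3} \approx -30.667$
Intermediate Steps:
$u{\left(a,O \right)} = 4 + O$ ($u{\left(a,O \right)} = 9 + \left(-5 + O\right) = 4 + O$)
$I{\left(m \right)} = - \frac{1}{3}$ ($I{\left(m \right)} = - \frac{7}{6} + \frac{1}{6} \cdot 5 = - \frac{7}{6} + \frac{5}{6} = - \frac{1}{3}$)
$b{\left(l,Z \right)} = \frac{38}{3} + Z$ ($b{\left(l,Z \right)} = \left(Z + 13\right) - \frac{1}{3} = \left(13 + Z\right) - \frac{1}{3} = \frac{38}{3} + Z$)
$- b{\left(u{\left(-11,-16 \right)},\left(9 - 3\right) 3 \right)} = - (\frac{38}{3} + \left(9 - 3\right) 3) = - (\frac{38}{3} + 6 \cdot 3) = - (\frac{38}{3} + 18) = \left(-1\right) \frac{92}{3} = - \frac{92}{3}$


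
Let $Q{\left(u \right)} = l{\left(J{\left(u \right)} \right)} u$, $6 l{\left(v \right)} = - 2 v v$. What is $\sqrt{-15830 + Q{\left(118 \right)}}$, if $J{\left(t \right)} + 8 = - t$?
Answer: $i \sqrt{640286} \approx 800.18 i$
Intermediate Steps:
$J{\left(t \right)} = -8 - t$
$l{\left(v \right)} = - \frac{v^{2}}{3}$ ($l{\left(v \right)} = \frac{- 2 v v}{6} = \frac{\left(-2\right) v^{2}}{6} = - \frac{v^{2}}{3}$)
$Q{\left(u \right)} = - \frac{u \left(-8 - u\right)^{2}}{3}$ ($Q{\left(u \right)} = - \frac{\left(-8 - u\right)^{2}}{3} u = - \frac{u \left(-8 - u\right)^{2}}{3}$)
$\sqrt{-15830 + Q{\left(118 \right)}} = \sqrt{-15830 - \frac{118 \left(8 + 118\right)^{2}}{3}} = \sqrt{-15830 - \frac{118 \cdot 126^{2}}{3}} = \sqrt{-15830 - \frac{118}{3} \cdot 15876} = \sqrt{-15830 - 624456} = \sqrt{-640286} = i \sqrt{640286}$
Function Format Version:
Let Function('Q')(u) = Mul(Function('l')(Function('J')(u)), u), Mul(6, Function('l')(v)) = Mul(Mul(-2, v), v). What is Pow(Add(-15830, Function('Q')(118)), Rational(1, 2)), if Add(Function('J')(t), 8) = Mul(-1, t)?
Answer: Mul(I, Pow(640286, Rational(1, 2))) ≈ Mul(800.18, I)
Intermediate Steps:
Function('J')(t) = Add(-8, Mul(-1, t))
Function('l')(v) = Mul(Rational(-1, 3), Pow(v, 2)) (Function('l')(v) = Mul(Rational(1, 6), Mul(Mul(-2, v), v)) = Mul(Rational(1, 6), Mul(-2, Pow(v, 2))) = Mul(Rational(-1, 3), Pow(v, 2)))
Function('Q')(u) = Mul(Rational(-1, 3), u, Pow(Add(-8, Mul(-1, u)), 2)) (Function('Q')(u) = Mul(Mul(Rational(-1, 3), Pow(Add(-8, Mul(-1, u)), 2)), u) = Mul(Rational(-1, 3), u, Pow(Add(-8, Mul(-1, u)), 2)))
Pow(Add(-15830, Function('Q')(118)), Rational(1, 2)) = Pow(Add(-15830, Mul(Rational(-1, 3), 118, Pow(Add(8, 118), 2))), Rational(1, 2)) = Pow(Add(-15830, Mul(Rational(-1, 3), 118, Pow(126, 2))), Rational(1, 2)) = Pow(Add(-15830, Mul(Rational(-1, 3), 118, 15876)), Rational(1, 2)) = Pow(Add(-15830, -624456), Rational(1, 2)) = Pow(-640286, Rational(1, 2)) = Mul(I, Pow(640286, Rational(1, 2)))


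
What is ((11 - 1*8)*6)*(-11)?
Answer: -198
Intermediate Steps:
((11 - 1*8)*6)*(-11) = ((11 - 8)*6)*(-11) = (3*6)*(-11) = 18*(-11) = -198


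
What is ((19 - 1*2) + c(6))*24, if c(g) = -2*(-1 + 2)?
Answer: 360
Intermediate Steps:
c(g) = -2 (c(g) = -2*1 = -2)
((19 - 1*2) + c(6))*24 = ((19 - 1*2) - 2)*24 = ((19 - 2) - 2)*24 = (17 - 2)*24 = 15*24 = 360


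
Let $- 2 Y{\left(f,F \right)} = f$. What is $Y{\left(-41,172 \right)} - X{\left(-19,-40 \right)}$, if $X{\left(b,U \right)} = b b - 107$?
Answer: $- \frac{467}{2} \approx -233.5$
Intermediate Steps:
$Y{\left(f,F \right)} = - \frac{f}{2}$
$X{\left(b,U \right)} = -107 + b^{2}$ ($X{\left(b,U \right)} = b^{2} - 107 = -107 + b^{2}$)
$Y{\left(-41,172 \right)} - X{\left(-19,-40 \right)} = \left(- \frac{1}{2}\right) \left(-41\right) - \left(-107 + \left(-19\right)^{2}\right) = \frac{41}{2} - \left(-107 + 361\right) = \frac{41}{2} - 254 = - \frac{467}{2}$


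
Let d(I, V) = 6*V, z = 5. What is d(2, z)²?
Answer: 900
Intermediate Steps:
d(2, z)² = (6*5)² = 30² = 900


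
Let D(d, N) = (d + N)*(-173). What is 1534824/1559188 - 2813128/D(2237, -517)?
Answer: 151340551547/14498499415 ≈ 10.438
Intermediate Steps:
D(d, N) = -173*N - 173*d (D(d, N) = (N + d)*(-173) = -173*N - 173*d)
1534824/1559188 - 2813128/D(2237, -517) = 1534824/1559188 - 2813128/(-173*(-517) - 173*2237) = 1534824*(1/1559188) - 2813128/(89441 - 387001) = 383706/389797 - 2813128/(-297560) = 383706/389797 - 2813128*(-1/297560) = 383706/389797 + 351641/37195 = 151340551547/14498499415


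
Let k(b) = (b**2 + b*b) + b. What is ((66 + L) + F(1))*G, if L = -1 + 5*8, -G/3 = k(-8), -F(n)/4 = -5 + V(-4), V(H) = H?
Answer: -50760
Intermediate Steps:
F(n) = 36 (F(n) = -4*(-5 - 4) = -4*(-9) = 36)
k(b) = b + 2*b**2 (k(b) = (b**2 + b**2) + b = 2*b**2 + b = b + 2*b**2)
G = -360 (G = -(-24)*(1 + 2*(-8)) = -(-24)*(1 - 16) = -(-24)*(-15) = -3*120 = -360)
L = 39 (L = -1 + 40 = 39)
((66 + L) + F(1))*G = ((66 + 39) + 36)*(-360) = (105 + 36)*(-360) = 141*(-360) = -50760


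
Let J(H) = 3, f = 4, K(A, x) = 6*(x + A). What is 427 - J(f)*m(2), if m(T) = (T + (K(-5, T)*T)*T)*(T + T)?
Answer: 1267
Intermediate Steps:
K(A, x) = 6*A + 6*x (K(A, x) = 6*(A + x) = 6*A + 6*x)
m(T) = 2*T*(T + T²*(-30 + 6*T)) (m(T) = (T + ((6*(-5) + 6*T)*T)*T)*(T + T) = (T + ((-30 + 6*T)*T)*T)*(2*T) = (T + (T*(-30 + 6*T))*T)*(2*T) = (T + T²*(-30 + 6*T))*(2*T) = 2*T*(T + T²*(-30 + 6*T)))
427 - J(f)*m(2) = 427 - 3*2²*(2 + 12*2*(-5 + 2)) = 427 - 3*4*(2 + 12*2*(-3)) = 427 - 3*4*(2 - 72) = 427 - 3*4*(-70) = 427 - 3*(-280) = 427 - 1*(-840) = 427 + 840 = 1267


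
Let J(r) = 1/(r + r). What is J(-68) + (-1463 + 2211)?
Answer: 101727/136 ≈ 747.99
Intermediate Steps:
J(r) = 1/(2*r)
J(-68) + (-1463 + 2211) = (½)/(-68) + (-1463 + 2211) = (½)*(-1/68) + 748 = -1/136 + 748 = 101727/136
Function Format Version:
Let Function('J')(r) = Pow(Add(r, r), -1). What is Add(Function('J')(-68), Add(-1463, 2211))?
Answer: Rational(101727, 136) ≈ 747.99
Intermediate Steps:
Function('J')(r) = Mul(Rational(1, 2), Pow(r, -1)) (Function('J')(r) = Pow(Mul(2, r), -1) = Mul(Rational(1, 2), Pow(r, -1)))
Add(Function('J')(-68), Add(-1463, 2211)) = Add(Mul(Rational(1, 2), Pow(-68, -1)), Add(-1463, 2211)) = Add(Mul(Rational(1, 2), Rational(-1, 68)), 748) = Add(Rational(-1, 136), 748) = Rational(101727, 136)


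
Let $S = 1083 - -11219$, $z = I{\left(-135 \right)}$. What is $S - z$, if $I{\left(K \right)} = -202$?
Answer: $12504$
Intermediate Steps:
$z = -202$
$S = 12302$ ($S = 1083 + 11219 = 12302$)
$S - z = 12302 - -202 = 12302 + 202 = 12504$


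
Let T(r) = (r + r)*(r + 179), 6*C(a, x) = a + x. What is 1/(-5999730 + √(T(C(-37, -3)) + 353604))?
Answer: -26998785/161985418747172 - 3*√790439/161985418747172 ≈ -1.6669e-7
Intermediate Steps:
C(a, x) = a/6 + x/6 (C(a, x) = (a + x)/6 = a/6 + x/6)
T(r) = 2*r*(179 + r) (T(r) = (2*r)*(179 + r) = 2*r*(179 + r))
1/(-5999730 + √(T(C(-37, -3)) + 353604)) = 1/(-5999730 + √(2*((⅙)*(-37) + (⅙)*(-3))*(179 + ((⅙)*(-37) + (⅙)*(-3))) + 353604)) = 1/(-5999730 + √(2*(-37/6 - ½)*(179 + (-37/6 - ½)) + 353604)) = 1/(-5999730 + √(2*(-20/3)*(179 - 20/3) + 353604)) = 1/(-5999730 + √(2*(-20/3)*(517/3) + 353604)) = 1/(-5999730 + √(-20680/9 + 353604)) = 1/(-5999730 + √(3161756/9)) = 1/(-5999730 + 2*√790439/3)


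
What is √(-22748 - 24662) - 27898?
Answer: -27898 + I*√47410 ≈ -27898.0 + 217.74*I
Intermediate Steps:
√(-22748 - 24662) - 27898 = √(-47410) - 27898 = I*√47410 - 27898 = -27898 + I*√47410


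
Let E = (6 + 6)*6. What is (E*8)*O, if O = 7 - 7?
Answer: 0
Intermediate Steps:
O = 0
E = 72 (E = 12*6 = 72)
(E*8)*O = (72*8)*0 = 576*0 = 0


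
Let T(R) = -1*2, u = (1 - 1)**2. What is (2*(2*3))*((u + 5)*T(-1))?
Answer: -120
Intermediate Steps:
u = 0 (u = 0**2 = 0)
T(R) = -2
(2*(2*3))*((u + 5)*T(-1)) = (2*(2*3))*((0 + 5)*(-2)) = (2*6)*(5*(-2)) = 12*(-10) = -120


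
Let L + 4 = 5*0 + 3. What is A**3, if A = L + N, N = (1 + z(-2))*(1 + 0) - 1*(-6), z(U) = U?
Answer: 64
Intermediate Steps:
L = -1 (L = -4 + (5*0 + 3) = -4 + (0 + 3) = -4 + 3 = -1)
N = 5 (N = (1 - 2)*(1 + 0) - 1*(-6) = -1*1 + 6 = -1 + 6 = 5)
A = 4 (A = -1 + 5 = 4)
A**3 = 4**3 = 64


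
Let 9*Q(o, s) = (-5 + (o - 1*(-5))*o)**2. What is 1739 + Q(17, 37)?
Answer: 16868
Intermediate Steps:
Q(o, s) = (-5 + o*(5 + o))**2/9 (Q(o, s) = (-5 + (o - 1*(-5))*o)**2/9 = (-5 + (o + 5)*o)**2/9 = (-5 + (5 + o)*o)**2/9 = (-5 + o*(5 + o))**2/9)
1739 + Q(17, 37) = 1739 + (-5 + 17**2 + 5*17)**2/9 = 1739 + (-5 + 289 + 85)**2/9 = 1739 + (1/9)*369**2 = 1739 + (1/9)*136161 = 1739 + 15129 = 16868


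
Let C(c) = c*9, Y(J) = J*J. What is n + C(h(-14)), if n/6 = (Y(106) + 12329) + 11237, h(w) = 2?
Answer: 208830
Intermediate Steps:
Y(J) = J²
C(c) = 9*c
n = 208812 (n = 6*((106² + 12329) + 11237) = 6*((11236 + 12329) + 11237) = 6*(23565 + 11237) = 6*34802 = 208812)
n + C(h(-14)) = 208812 + 9*2 = 208812 + 18 = 208830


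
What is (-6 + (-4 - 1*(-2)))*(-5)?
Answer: 40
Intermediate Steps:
(-6 + (-4 - 1*(-2)))*(-5) = (-6 + (-4 + 2))*(-5) = (-6 - 2)*(-5) = -8*(-5) = 40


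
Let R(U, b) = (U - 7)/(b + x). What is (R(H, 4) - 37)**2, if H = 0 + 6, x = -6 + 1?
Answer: 1296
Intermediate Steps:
x = -5
H = 6
R(U, b) = (-7 + U)/(-5 + b) (R(U, b) = (U - 7)/(b - 5) = (-7 + U)/(-5 + b))
(R(H, 4) - 37)**2 = ((-7 + 6)/(-5 + 4) - 37)**2 = (-1/(-1) - 37)**2 = (-1*(-1) - 37)**2 = (1 - 37)**2 = (-36)**2 = 1296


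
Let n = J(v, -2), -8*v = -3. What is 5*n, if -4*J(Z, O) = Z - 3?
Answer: 105/32 ≈ 3.2813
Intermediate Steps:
v = 3/8 (v = -⅛*(-3) = 3/8 ≈ 0.37500)
J(Z, O) = ¾ - Z/4 (J(Z, O) = -(Z - 3)/4 = -(-3 + Z)/4 = ¾ - Z/4)
n = 21/32 (n = ¾ - ¼*3/8 = ¾ - 3/32 = 21/32 ≈ 0.65625)
5*n = 5*(21/32) = 105/32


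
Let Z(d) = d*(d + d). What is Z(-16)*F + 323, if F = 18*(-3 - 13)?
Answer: -147133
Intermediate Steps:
F = -288 (F = 18*(-16) = -288)
Z(d) = 2*d**2 (Z(d) = d*(2*d) = 2*d**2)
Z(-16)*F + 323 = (2*(-16)**2)*(-288) + 323 = (2*256)*(-288) + 323 = 512*(-288) + 323 = -147456 + 323 = -147133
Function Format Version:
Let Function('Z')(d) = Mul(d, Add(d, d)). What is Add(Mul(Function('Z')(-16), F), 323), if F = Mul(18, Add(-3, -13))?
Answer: -147133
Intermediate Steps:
F = -288 (F = Mul(18, -16) = -288)
Function('Z')(d) = Mul(2, Pow(d, 2)) (Function('Z')(d) = Mul(d, Mul(2, d)) = Mul(2, Pow(d, 2)))
Add(Mul(Function('Z')(-16), F), 323) = Add(Mul(Mul(2, Pow(-16, 2)), -288), 323) = Add(Mul(Mul(2, 256), -288), 323) = Add(Mul(512, -288), 323) = Add(-147456, 323) = -147133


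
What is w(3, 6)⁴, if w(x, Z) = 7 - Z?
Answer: 1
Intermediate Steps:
w(3, 6)⁴ = (7 - 1*6)⁴ = (7 - 6)⁴ = 1⁴ = 1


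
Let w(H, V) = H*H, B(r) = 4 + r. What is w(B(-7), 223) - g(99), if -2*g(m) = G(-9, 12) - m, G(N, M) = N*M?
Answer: -189/2 ≈ -94.500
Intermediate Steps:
G(N, M) = M*N
w(H, V) = H**2
g(m) = 54 + m/2 (g(m) = -(12*(-9) - m)/2 = -(-108 - m)/2 = 54 + m/2)
w(B(-7), 223) - g(99) = (4 - 7)**2 - (54 + (1/2)*99) = (-3)**2 - (54 + 99/2) = 9 - 1*207/2 = 9 - 207/2 = -189/2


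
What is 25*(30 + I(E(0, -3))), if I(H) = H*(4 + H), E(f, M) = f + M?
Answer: 675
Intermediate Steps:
E(f, M) = M + f
25*(30 + I(E(0, -3))) = 25*(30 + (-3 + 0)*(4 + (-3 + 0))) = 25*(30 - 3*(4 - 3)) = 25*(30 - 3*1) = 25*(30 - 3) = 25*27 = 675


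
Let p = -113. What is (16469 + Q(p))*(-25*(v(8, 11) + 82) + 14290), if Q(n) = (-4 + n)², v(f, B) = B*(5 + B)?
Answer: 236438720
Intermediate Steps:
(16469 + Q(p))*(-25*(v(8, 11) + 82) + 14290) = (16469 + (-4 - 113)²)*(-25*(11*(5 + 11) + 82) + 14290) = (16469 + (-117)²)*(-25*(11*16 + 82) + 14290) = (16469 + 13689)*(-25*(176 + 82) + 14290) = 30158*(-25*258 + 14290) = 30158*(-6450 + 14290) = 30158*7840 = 236438720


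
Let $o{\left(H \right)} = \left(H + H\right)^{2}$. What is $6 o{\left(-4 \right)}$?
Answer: $384$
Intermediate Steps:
$o{\left(H \right)} = 4 H^{2}$ ($o{\left(H \right)} = \left(2 H\right)^{2} = 4 H^{2}$)
$6 o{\left(-4 \right)} = 6 \cdot 4 \left(-4\right)^{2} = 6 \cdot 4 \cdot 16 = 6 \cdot 64 = 384$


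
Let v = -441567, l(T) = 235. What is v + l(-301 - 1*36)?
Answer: -441332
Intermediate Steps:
v + l(-301 - 1*36) = -441567 + 235 = -441332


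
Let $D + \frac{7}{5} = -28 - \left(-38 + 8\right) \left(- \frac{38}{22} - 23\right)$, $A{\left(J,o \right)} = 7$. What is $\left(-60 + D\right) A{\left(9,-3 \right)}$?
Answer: $- \frac{320019}{55} \approx -5818.5$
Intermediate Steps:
$D = - \frac{42417}{55}$ ($D = - \frac{7}{5} - \left(28 + \left(-38 + 8\right) \left(- \frac{38}{22} - 23\right)\right) = - \frac{7}{5} - \left(28 - 30 \left(\left(-38\right) \frac{1}{22} - 23\right)\right) = - \frac{7}{5} - \left(28 - 30 \left(- \frac{19}{11} - 23\right)\right) = - \frac{7}{5} - \left(28 - - \frac{8160}{11}\right) = - \frac{7}{5} - \frac{8468}{11} = - \frac{42417}{55} \approx -771.22$)
$\left(-60 + D\right) A{\left(9,-3 \right)} = \left(-60 - \frac{42417}{55}\right) 7 = \left(- \frac{45717}{55}\right) 7 = - \frac{320019}{55}$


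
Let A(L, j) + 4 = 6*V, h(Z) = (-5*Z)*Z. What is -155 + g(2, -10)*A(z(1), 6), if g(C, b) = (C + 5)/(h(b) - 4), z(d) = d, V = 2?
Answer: -1396/9 ≈ -155.11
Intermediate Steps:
h(Z) = -5*Z²
A(L, j) = 8 (A(L, j) = -4 + 6*2 = -4 + 12 = 8)
g(C, b) = (5 + C)/(-4 - 5*b²) (g(C, b) = (C + 5)/(-5*b² - 4) = (5 + C)/(-4 - 5*b²))
-155 + g(2, -10)*A(z(1), 6) = -155 + ((-5 - 1*2)/(4 + 5*(-10)²))*8 = -155 + ((-5 - 2)/(4 + 5*100))*8 = -155 + (-7/(4 + 500))*8 = -155 + (-7/504)*8 = -155 + ((1/504)*(-7))*8 = -155 - 1/72*8 = -155 - ⅑ = -1396/9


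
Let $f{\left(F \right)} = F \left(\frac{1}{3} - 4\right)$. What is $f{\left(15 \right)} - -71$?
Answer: $16$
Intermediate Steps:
$f{\left(F \right)} = - \frac{11 F}{3}$ ($f{\left(F \right)} = F \left(\frac{1}{3} - 4\right) = F \left(- \frac{11}{3}\right) = - \frac{11 F}{3}$)
$f{\left(15 \right)} - -71 = \left(- \frac{11}{3}\right) 15 - -71 = -55 + 71 = 16$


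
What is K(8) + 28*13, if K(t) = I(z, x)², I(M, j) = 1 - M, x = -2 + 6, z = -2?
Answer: 373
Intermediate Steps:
x = 4
K(t) = 9 (K(t) = (1 - 1*(-2))² = (1 + 2)² = 3² = 9)
K(8) + 28*13 = 9 + 28*13 = 9 + 364 = 373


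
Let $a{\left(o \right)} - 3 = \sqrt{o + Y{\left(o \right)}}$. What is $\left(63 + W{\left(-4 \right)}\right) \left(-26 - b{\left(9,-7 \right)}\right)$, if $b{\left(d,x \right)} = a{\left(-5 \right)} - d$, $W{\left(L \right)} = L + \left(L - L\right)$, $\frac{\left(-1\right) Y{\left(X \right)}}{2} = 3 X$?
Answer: $-1475$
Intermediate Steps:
$Y{\left(X \right)} = - 6 X$ ($Y{\left(X \right)} = - 2 \cdot 3 X = - 6 X$)
$a{\left(o \right)} = 3 + \sqrt{5} \sqrt{- o}$ ($a{\left(o \right)} = 3 + \sqrt{o - 6 o} = 3 + \sqrt{- 5 o} = 3 + \sqrt{5} \sqrt{- o}$)
$W{\left(L \right)} = L$ ($W{\left(L \right)} = L + 0 = L$)
$b{\left(d,x \right)} = 8 - d$ ($b{\left(d,x \right)} = \left(3 + \sqrt{5} \sqrt{\left(-1\right) \left(-5\right)}\right) - d = \left(3 + \sqrt{5} \sqrt{5}\right) - d = \left(3 + 5\right) - d = 8 - d$)
$\left(63 + W{\left(-4 \right)}\right) \left(-26 - b{\left(9,-7 \right)}\right) = \left(63 - 4\right) \left(-26 - \left(8 - 9\right)\right) = 59 \left(-26 - \left(8 - 9\right)\right) = 59 \left(-26 - -1\right) = 59 \left(-26 + 1\right) = 59 \left(-25\right) = -1475$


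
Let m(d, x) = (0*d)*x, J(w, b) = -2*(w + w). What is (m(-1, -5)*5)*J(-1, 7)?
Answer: 0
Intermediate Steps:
J(w, b) = -4*w
m(d, x) = 0 (m(d, x) = 0*x = 0)
(m(-1, -5)*5)*J(-1, 7) = (0*5)*(-4*(-1)) = 0*4 = 0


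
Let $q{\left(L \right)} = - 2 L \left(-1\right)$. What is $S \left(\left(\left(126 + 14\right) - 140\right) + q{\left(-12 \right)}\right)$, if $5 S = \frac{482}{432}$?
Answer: $- \frac{241}{45} \approx -5.3556$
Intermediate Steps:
$S = \frac{241}{1080}$ ($S = \frac{482 \cdot \frac{1}{432}}{5} = \frac{1}{5} \cdot \frac{241}{216} = \frac{241}{1080} \approx 0.22315$)
$q{\left(L \right)} = 2 L$
$S \left(\left(\left(126 + 14\right) - 140\right) + q{\left(-12 \right)}\right) = \frac{241 \left(\left(\left(126 + 14\right) - 140\right) + 2 \left(-12\right)\right)}{1080} = \frac{241 \left(\left(140 - 140\right) - 24\right)}{1080} = \frac{241 \left(0 - 24\right)}{1080} = \frac{241}{1080} \left(-24\right) = - \frac{241}{45}$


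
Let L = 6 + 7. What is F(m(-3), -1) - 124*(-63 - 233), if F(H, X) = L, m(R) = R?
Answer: 36717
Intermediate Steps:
L = 13
F(H, X) = 13
F(m(-3), -1) - 124*(-63 - 233) = 13 - 124*(-63 - 233) = 13 - 124*(-296) = 13 + 36704 = 36717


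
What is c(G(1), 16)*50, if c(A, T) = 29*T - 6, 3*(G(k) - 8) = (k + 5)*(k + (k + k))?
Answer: 22900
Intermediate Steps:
G(k) = 8 + k*(5 + k) (G(k) = 8 + ((k + 5)*(k + (k + k)))/3 = 8 + ((5 + k)*(k + 2*k))/3 = 8 + ((5 + k)*(3*k))/3 = 8 + (3*k*(5 + k))/3 = 8 + k*(5 + k))
c(A, T) = -6 + 29*T
c(G(1), 16)*50 = (-6 + 29*16)*50 = (-6 + 464)*50 = 458*50 = 22900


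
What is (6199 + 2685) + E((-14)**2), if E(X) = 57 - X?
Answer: 8745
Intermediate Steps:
(6199 + 2685) + E((-14)**2) = (6199 + 2685) + (57 - 1*(-14)**2) = 8884 + (57 - 1*196) = 8884 + (57 - 196) = 8884 - 139 = 8745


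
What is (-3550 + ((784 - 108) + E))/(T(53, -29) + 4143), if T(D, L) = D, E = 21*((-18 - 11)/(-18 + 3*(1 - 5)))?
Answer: -28537/41960 ≈ -0.68010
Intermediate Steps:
E = 203/10 (E = 21*(-29/(-18 + 3*(-4))) = 21*(-29/(-18 - 12)) = 21*(-29/(-30)) = 21*(-29*(-1/30)) = 21*(29/30) = 203/10 ≈ 20.300)
(-3550 + ((784 - 108) + E))/(T(53, -29) + 4143) = (-3550 + ((784 - 108) + 203/10))/(53 + 4143) = (-3550 + (676 + 203/10))/4196 = (-3550 + 6963/10)*(1/4196) = -28537/10*1/4196 = -28537/41960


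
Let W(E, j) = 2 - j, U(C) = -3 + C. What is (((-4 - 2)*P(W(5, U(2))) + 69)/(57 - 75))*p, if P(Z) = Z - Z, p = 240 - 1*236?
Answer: -46/3 ≈ -15.333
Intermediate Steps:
p = 4 (p = 240 - 236 = 4)
P(Z) = 0
(((-4 - 2)*P(W(5, U(2))) + 69)/(57 - 75))*p = (((-4 - 2)*0 + 69)/(57 - 75))*4 = ((-6*0 + 69)/(-18))*4 = ((0 + 69)*(-1/18))*4 = (69*(-1/18))*4 = -23/6*4 = -46/3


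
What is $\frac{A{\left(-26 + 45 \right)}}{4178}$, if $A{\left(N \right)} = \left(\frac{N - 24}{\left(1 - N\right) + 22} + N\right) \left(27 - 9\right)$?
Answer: $\frac{639}{8356} \approx 0.076472$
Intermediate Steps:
$A{\left(N \right)} = 18 N + \frac{18 \left(-24 + N\right)}{23 - N}$ ($A{\left(N \right)} = \left(\frac{-24 + N}{23 - N} + N\right) 18 = \left(N + \frac{-24 + N}{23 - N}\right) 18 = 18 N + \frac{18 \left(-24 + N\right)}{23 - N}$)
$\frac{A{\left(-26 + 45 \right)}}{4178} = \frac{18 \frac{1}{-23 + \left(-26 + 45\right)} \left(24 + \left(-26 + 45\right)^{2} - 24 \left(-26 + 45\right)\right)}{4178} = \frac{18 \left(24 + 19^{2} - 456\right)}{-23 + 19} \cdot \frac{1}{4178} = \frac{18 \left(24 + 361 - 456\right)}{-4} \cdot \frac{1}{4178} = 18 \left(- \frac{1}{4}\right) \left(-71\right) \frac{1}{4178} = \frac{639}{2} \cdot \frac{1}{4178} = \frac{639}{8356}$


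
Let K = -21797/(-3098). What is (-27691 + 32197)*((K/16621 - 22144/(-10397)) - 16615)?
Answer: -20037911687265752337/267680423813 ≈ -7.4858e+7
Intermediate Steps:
K = 21797/3098 (K = -21797*(-1/3098) = 21797/3098 ≈ 7.0358)
(-27691 + 32197)*((K/16621 - 22144/(-10397)) - 16615) = (-27691 + 32197)*(((21797/3098)/16621 - 22144/(-10397)) - 16615) = 4506*(((21797/3098)*(1/16621) - 22144*(-1/10397)) - 16615) = 4506*((21797/51491858 + 22144/10397) - 16615) = 4506*(1140462326961/535360847626 - 16615) = 4506*(-8893880020979029/535360847626) = -20037911687265752337/267680423813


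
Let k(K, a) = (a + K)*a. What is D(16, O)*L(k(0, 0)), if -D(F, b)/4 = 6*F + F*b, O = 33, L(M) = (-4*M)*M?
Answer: 0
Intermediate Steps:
k(K, a) = a*(K + a) (k(K, a) = (K + a)*a = a*(K + a))
L(M) = -4*M²
D(F, b) = -24*F - 4*F*b (D(F, b) = -4*(6*F + F*b) = -24*F - 4*F*b)
D(16, O)*L(k(0, 0)) = (-4*16*(6 + 33))*(-4*(0*(0 + 0))²) = (-4*16*39)*(-4*(0*0)²) = -(-9984)*0² = -(-9984)*0 = -2496*0 = 0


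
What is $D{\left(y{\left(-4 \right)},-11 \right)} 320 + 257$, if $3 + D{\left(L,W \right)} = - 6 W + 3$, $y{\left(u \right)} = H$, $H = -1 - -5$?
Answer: $21377$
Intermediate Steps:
$H = 4$ ($H = -1 + 5 = 4$)
$y{\left(u \right)} = 4$
$D{\left(L,W \right)} = - 6 W$ ($D{\left(L,W \right)} = -3 - \left(-3 + 6 W\right) = - 6 W$)
$D{\left(y{\left(-4 \right)},-11 \right)} 320 + 257 = \left(-6\right) \left(-11\right) 320 + 257 = 66 \cdot 320 + 257 = 21120 + 257 = 21377$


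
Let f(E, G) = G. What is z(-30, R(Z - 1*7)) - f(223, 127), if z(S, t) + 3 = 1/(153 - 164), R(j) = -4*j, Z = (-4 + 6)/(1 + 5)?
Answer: -1431/11 ≈ -130.09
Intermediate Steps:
Z = 1/3 (Z = 2/6 = 2*(1/6) = 1/3 ≈ 0.33333)
z(S, t) = -34/11 (z(S, t) = -3 + 1/(153 - 164) = -3 + 1/(-11) = -3 - 1/11 = -34/11)
z(-30, R(Z - 1*7)) - f(223, 127) = -34/11 - 1*127 = -34/11 - 127 = -1431/11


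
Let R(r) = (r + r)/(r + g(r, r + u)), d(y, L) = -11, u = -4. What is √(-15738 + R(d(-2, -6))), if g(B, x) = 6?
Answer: 2*I*√98335/5 ≈ 125.43*I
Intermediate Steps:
R(r) = 2*r/(6 + r) (R(r) = (r + r)/(r + 6) = (2*r)/(6 + r) = 2*r/(6 + r))
√(-15738 + R(d(-2, -6))) = √(-15738 + 2*(-11)/(6 - 11)) = √(-15738 + 2*(-11)/(-5)) = √(-15738 + 2*(-11)*(-⅕)) = √(-15738 + 22/5) = √(-78668/5) = 2*I*√98335/5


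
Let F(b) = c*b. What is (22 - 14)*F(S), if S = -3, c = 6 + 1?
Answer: -168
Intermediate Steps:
c = 7
F(b) = 7*b
(22 - 14)*F(S) = (22 - 14)*(7*(-3)) = 8*(-21) = -168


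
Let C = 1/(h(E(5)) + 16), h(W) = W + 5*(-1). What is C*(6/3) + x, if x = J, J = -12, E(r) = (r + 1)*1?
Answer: -202/17 ≈ -11.882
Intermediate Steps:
E(r) = 1 + r (E(r) = (1 + r)*1 = 1 + r)
x = -12
h(W) = -5 + W (h(W) = W - 5 = -5 + W)
C = 1/17 (C = 1/((-5 + (1 + 5)) + 16) = 1/((-5 + 6) + 16) = 1/(1 + 16) = 1/17 ≈ 0.058824)
C*(6/3) + x = (6/3)/17 - 12 = (6*(1/3))/17 - 12 = (1/17)*2 - 12 = 2/17 - 12 = -202/17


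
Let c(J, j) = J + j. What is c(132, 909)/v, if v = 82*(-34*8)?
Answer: -1041/22304 ≈ -0.046673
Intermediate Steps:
v = -22304 (v = 82*(-272) = -22304)
c(132, 909)/v = (132 + 909)/(-22304) = 1041*(-1/22304) = -1041/22304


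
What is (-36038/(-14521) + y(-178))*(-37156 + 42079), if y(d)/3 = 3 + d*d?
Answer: 6795791999937/14521 ≈ 4.6800e+8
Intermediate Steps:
y(d) = 9 + 3*d² (y(d) = 3*(3 + d*d) = 3*(3 + d²) = 9 + 3*d²)
(-36038/(-14521) + y(-178))*(-37156 + 42079) = (-36038/(-14521) + (9 + 3*(-178)²))*(-37156 + 42079) = (-36038*(-1/14521) + (9 + 3*31684))*4923 = (36038/14521 + (9 + 95052))*4923 = (36038/14521 + 95061)*4923 = (1380416819/14521)*4923 = 6795791999937/14521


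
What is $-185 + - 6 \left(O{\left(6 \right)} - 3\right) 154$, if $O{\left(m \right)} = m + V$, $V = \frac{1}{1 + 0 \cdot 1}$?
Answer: $-3881$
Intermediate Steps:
$V = 1$ ($V = \frac{1}{1 + 0} = 1^{-1} = 1$)
$O{\left(m \right)} = 1 + m$ ($O{\left(m \right)} = m + 1 = 1 + m$)
$-185 + - 6 \left(O{\left(6 \right)} - 3\right) 154 = -185 + - 6 \left(\left(1 + 6\right) - 3\right) 154 = -185 + - 6 \left(7 - 3\right) 154 = -185 + \left(-6\right) 4 \cdot 154 = -185 - 3696 = -3881$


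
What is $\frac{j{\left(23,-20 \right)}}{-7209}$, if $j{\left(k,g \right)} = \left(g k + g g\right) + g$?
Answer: $\frac{80}{7209} \approx 0.011097$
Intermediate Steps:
$j{\left(k,g \right)} = g + g^{2} + g k$ ($j{\left(k,g \right)} = \left(g k + g^{2}\right) + g = \left(g^{2} + g k\right) + g = g + g^{2} + g k$)
$\frac{j{\left(23,-20 \right)}}{-7209} = \frac{\left(-20\right) \left(1 - 20 + 23\right)}{-7209} = \left(-20\right) 4 \left(- \frac{1}{7209}\right) = \left(-80\right) \left(- \frac{1}{7209}\right) = \frac{80}{7209}$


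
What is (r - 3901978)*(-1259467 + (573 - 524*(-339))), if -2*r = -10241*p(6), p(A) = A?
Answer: 4185825438790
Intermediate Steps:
r = 30723 (r = -(-10241)*6/2 = -½*(-61446) = 30723)
(r - 3901978)*(-1259467 + (573 - 524*(-339))) = (30723 - 3901978)*(-1259467 + (573 - 524*(-339))) = -3871255*(-1259467 + (573 + 177636)) = -3871255*(-1259467 + 178209) = -3871255*(-1081258) = 4185825438790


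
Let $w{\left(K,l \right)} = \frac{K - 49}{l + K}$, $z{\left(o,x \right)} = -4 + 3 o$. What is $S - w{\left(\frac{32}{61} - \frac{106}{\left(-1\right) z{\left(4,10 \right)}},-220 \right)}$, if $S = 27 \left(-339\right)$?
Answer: $- \frac{51175378}{5591} \approx -9153.2$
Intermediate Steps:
$w{\left(K,l \right)} = \frac{-49 + K}{K + l}$
$S = -9153$
$S - w{\left(\frac{32}{61} - \frac{106}{\left(-1\right) z{\left(4,10 \right)}},-220 \right)} = -9153 - \frac{-49 - \left(- \frac{32}{61} + 106 \left(- \frac{1}{-4 + 3 \cdot 4}\right)\right)}{\left(\frac{32}{61} - \frac{106}{\left(-1\right) \left(-4 + 3 \cdot 4\right)}\right) - 220} = -9153 - \frac{-49 - \left(- \frac{32}{61} + \frac{106}{\left(-1\right) \left(-4 + 12\right)}\right)}{\left(32 \cdot \frac{1}{61} - \frac{106}{\left(-1\right) \left(-4 + 12\right)}\right) - 220} = -9153 - \frac{-49 - \left(- \frac{32}{61} + \frac{106}{\left(-1\right) 8}\right)}{\left(\frac{32}{61} - \frac{106}{\left(-1\right) 8}\right) - 220} = -9153 - \frac{-49 - \left(- \frac{32}{61} + \frac{106}{-8}\right)}{\left(\frac{32}{61} - \frac{106}{-8}\right) - 220} = -9153 - \frac{-49 + \left(\frac{32}{61} - - \frac{53}{4}\right)}{\left(\frac{32}{61} - - \frac{53}{4}\right) - 220} = -9153 - \frac{-49 + \left(\frac{32}{61} + \frac{53}{4}\right)}{\left(\frac{32}{61} + \frac{53}{4}\right) - 220} = -9153 - \frac{-49 + \frac{3361}{244}}{\frac{3361}{244} - 220} = -9153 - \frac{1}{- \frac{50319}{244}} \left(- \frac{8595}{244}\right) = -9153 - \left(- \frac{244}{50319}\right) \left(- \frac{8595}{244}\right) = -9153 - \frac{955}{5591} = - \frac{51175378}{5591}$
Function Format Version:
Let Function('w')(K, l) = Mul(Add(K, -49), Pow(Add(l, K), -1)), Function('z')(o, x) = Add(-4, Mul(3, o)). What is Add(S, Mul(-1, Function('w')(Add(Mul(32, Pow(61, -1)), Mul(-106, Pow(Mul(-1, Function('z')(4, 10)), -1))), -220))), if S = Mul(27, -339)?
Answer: Rational(-51175378, 5591) ≈ -9153.2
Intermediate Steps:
Function('w')(K, l) = Mul(Pow(Add(K, l), -1), Add(-49, K)) (Function('w')(K, l) = Mul(Add(-49, K), Pow(Add(K, l), -1)) = Mul(Pow(Add(K, l), -1), Add(-49, K)))
S = -9153
Add(S, Mul(-1, Function('w')(Add(Mul(32, Pow(61, -1)), Mul(-106, Pow(Mul(-1, Function('z')(4, 10)), -1))), -220))) = Add(-9153, Mul(-1, Mul(Pow(Add(Add(Mul(32, Pow(61, -1)), Mul(-106, Pow(Mul(-1, Add(-4, Mul(3, 4))), -1))), -220), -1), Add(-49, Add(Mul(32, Pow(61, -1)), Mul(-106, Pow(Mul(-1, Add(-4, Mul(3, 4))), -1))))))) = Add(-9153, Mul(-1, Mul(Pow(Add(Add(Mul(32, Rational(1, 61)), Mul(-106, Pow(Mul(-1, Add(-4, 12)), -1))), -220), -1), Add(-49, Add(Mul(32, Rational(1, 61)), Mul(-106, Pow(Mul(-1, Add(-4, 12)), -1))))))) = Add(-9153, Mul(-1, Mul(Pow(Add(Add(Rational(32, 61), Mul(-106, Pow(Mul(-1, 8), -1))), -220), -1), Add(-49, Add(Rational(32, 61), Mul(-106, Pow(Mul(-1, 8), -1))))))) = Add(-9153, Mul(-1, Mul(Pow(Add(Add(Rational(32, 61), Mul(-106, Pow(-8, -1))), -220), -1), Add(-49, Add(Rational(32, 61), Mul(-106, Pow(-8, -1))))))) = Add(-9153, Mul(-1, Mul(Pow(Add(Add(Rational(32, 61), Mul(-106, Rational(-1, 8))), -220), -1), Add(-49, Add(Rational(32, 61), Mul(-106, Rational(-1, 8))))))) = Add(-9153, Mul(-1, Mul(Pow(Add(Add(Rational(32, 61), Rational(53, 4)), -220), -1), Add(-49, Add(Rational(32, 61), Rational(53, 4)))))) = Add(-9153, Mul(-1, Mul(Pow(Add(Rational(3361, 244), -220), -1), Add(-49, Rational(3361, 244))))) = Add(-9153, Mul(-1, Mul(Pow(Rational(-50319, 244), -1), Rational(-8595, 244)))) = Add(-9153, Mul(-1, Mul(Rational(-244, 50319), Rational(-8595, 244)))) = Add(-9153, Mul(-1, Rational(955, 5591))) = Add(-9153, Rational(-955, 5591)) = Rational(-51175378, 5591)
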